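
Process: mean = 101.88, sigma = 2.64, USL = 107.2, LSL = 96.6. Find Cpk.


Cpu = (USL - mean) / (3*sigma) = (107.2 - 101.88) / (3*2.64) = 0.6717
Cpl = (mean - LSL) / (3*sigma) = (101.88 - 96.6) / (3*2.64) = 0.6667
Cpk = min(Cpu, Cpl) = 0.6667

0.6667


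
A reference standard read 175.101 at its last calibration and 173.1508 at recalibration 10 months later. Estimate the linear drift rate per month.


rate = (v2 - v1) / months
= (173.1508 - 175.101) / 10
= -1.9502 / 10
= -0.1950

-0.1950


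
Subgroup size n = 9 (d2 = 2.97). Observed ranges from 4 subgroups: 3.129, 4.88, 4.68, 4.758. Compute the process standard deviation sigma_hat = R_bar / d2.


R_bar = (3.129 + 4.88 + 4.68 + 4.758) / 4
R_bar = 17.447 / 4 = 4.36175
sigma_hat = R_bar / d2 = 4.36175 / 2.97 = 1.4686

1.4686


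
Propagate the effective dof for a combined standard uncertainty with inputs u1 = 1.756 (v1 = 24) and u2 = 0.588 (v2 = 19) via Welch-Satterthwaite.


uc = sqrt(u1^2 + u2^2) = sqrt(1.756^2 + 0.588^2) = 1.8518315
v_eff = uc^4 / (u1^4/v1 + u2^4/v2)
= 1.8518315^4 / (1.756^4/24 + 0.588^4/19)
= 11.759961 / 0.40246628
v_eff = 29.2197

29.2197


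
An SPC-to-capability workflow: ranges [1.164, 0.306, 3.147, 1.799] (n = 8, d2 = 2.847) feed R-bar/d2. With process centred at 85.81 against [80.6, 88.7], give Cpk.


R_bar = (1.164 + 0.306 + 3.147 + 1.799) / 4 = 1.604
sigma = R_bar / d2 = 1.604 / 2.847 = 0.56340007
Cp = (USL - LSL)/(6*sigma) = (88.7 - 80.6)/(6*0.56340007) = 2.3962
Cpu = (88.7 - 85.81)/(3*0.56340007) = 1.7099
Cpl = (85.81 - 80.6)/(3*0.56340007) = 3.0825
Cpk = min(Cpu, Cpl) = 1.7099

1.7099


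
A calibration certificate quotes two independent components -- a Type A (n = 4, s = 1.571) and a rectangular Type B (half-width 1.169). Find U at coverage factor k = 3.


u_A = s / sqrt(n) = 1.571 / sqrt(4) = 0.7855
u_B = half_width / sqrt(3) = 1.169 / sqrt(3) = 0.67492246
uc = sqrt(u_A^2 + u_B^2) = sqrt(0.7855^2 + 0.67492246^2) = 1.0356305
U = k * uc = 3 * 1.0356305
U = 3.1069

3.1069


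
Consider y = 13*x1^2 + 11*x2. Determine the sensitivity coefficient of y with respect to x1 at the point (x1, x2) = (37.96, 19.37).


y = 13*x1^2 + 11*x2
dy/dx1 = 2*13*x1
Evaluate at x1 = 37.96: c1 = 26 * 37.96
c1 = 986.9600

986.9600


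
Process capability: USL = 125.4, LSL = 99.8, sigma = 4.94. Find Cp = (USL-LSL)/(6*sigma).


Cp = (USL - LSL) / (6 * sigma)
= (125.4 - 99.8) / (6 * 4.94)
= 25.6000 / 29.6400
= 0.8637

0.8637


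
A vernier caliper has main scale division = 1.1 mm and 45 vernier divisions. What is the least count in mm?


LC = MSD / n_div
= 1.1 / 45
= 0.0244

0.0244


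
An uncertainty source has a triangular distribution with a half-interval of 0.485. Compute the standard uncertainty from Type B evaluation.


u_B = half_width / sqrt(6)
u_B = 0.485 / 2.4494897
u_B = 0.1980

0.1980


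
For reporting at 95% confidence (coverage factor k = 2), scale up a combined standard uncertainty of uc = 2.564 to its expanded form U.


U = k * uc
U = 2 * 2.564
U = 5.1280

5.1280


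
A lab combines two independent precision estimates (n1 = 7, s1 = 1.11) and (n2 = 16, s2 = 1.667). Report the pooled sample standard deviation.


s_p = sqrt(((n1-1)*s1^2 + (n2-1)*s2^2) / (n1+n2-2))
numerator = (7-1)*1.11^2 + (16-1)*1.667^2 = 7.3926 + 41.683335 = 49.075935
denominator = 7 + 16 - 2 = 21
s_p^2 = 49.075935 / 21 = 2.3369493
s_p = sqrt(2.3369493) = 1.5287

1.5287


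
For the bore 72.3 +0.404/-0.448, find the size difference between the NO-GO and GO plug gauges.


GO = nominal - lower_tol (smallest hole = maximum material condition)
GO = 72.3 - 0.448 = 71.852
NO-GO = nominal + upper_tol (largest hole = least material condition)
NO-GO = 72.3 + 0.404 = 72.704
spread = NO-GO - GO = 72.704 - 71.852 = 0.8520

0.8520


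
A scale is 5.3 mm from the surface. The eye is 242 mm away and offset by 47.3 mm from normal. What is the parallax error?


error = h * offset / d
= 5.3 * 47.3 / 242
= 1.0359

1.0359


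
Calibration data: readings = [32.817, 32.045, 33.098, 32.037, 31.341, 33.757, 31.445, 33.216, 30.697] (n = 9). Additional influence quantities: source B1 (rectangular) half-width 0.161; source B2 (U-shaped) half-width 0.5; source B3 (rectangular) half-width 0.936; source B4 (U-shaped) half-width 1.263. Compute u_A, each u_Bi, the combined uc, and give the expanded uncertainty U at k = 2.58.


mean = (32.817 + 32.045 + 33.098 + 32.037 + 31.341 + 33.757 + 31.445 + 33.216 + 30.697) / 9 = 32.27255556
s = sqrt(sum((x - mean)^2)/(n-1)) = 1.01327
u_A = s / sqrt(n) = 1.01327 / sqrt(9) = 0.33775667
u_B1 = 0.161 / sqrt(3) = 0.092953393
u_B2 = 0.5 / sqrt(2) = 0.35355339
u_B3 = 0.936 / sqrt(3) = 0.54039985
u_B4 = 1.263 / sqrt(2) = 0.89307586
uc = sqrt(0.33775667^2 + 0.092953393^2 + 0.35355339^2 + 0.54039985^2 + 0.89307586^2) = 1.1564326
U = k * uc = 2.58 * 1.1564326
U = 2.9836

2.9836


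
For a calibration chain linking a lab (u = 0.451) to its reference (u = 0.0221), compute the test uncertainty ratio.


TUR = u_lab / u_ref
= 0.451 / 0.0221
= 20.4072

20.4072


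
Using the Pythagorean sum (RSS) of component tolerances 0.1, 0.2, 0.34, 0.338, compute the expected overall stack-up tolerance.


RSS = sqrt(0.1^2 + 0.2^2 + 0.34^2 + 0.338^2)
= sqrt(0.279844)
= 0.5290

0.5290


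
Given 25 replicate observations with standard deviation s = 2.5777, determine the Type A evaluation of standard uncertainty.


u_A = s / sqrt(n)
u_A = 2.5777 / sqrt(25)
u_A = 2.5777 / 5
u_A = 0.5155

0.5155


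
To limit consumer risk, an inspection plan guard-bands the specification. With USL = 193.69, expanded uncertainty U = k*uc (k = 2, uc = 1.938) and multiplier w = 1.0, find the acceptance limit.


U = k * uc = 2 * 1.938 = 3.876
guard band g = w * U = 1.0 * 3.876 = 3.876
AL = USL - g = 193.69 - 3.876
AL = 189.8140

189.8140


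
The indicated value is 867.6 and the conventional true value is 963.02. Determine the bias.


Systematic error = measured - true
= 867.6 - 963.02
= -95.4200

-95.4200


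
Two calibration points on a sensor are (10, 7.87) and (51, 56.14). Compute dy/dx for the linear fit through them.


slope = (y2 - y1) / (x2 - x1)
= (56.14 - 7.87) / (51 - 10)
= 48.2700 / 41
= 1.1773

1.1773


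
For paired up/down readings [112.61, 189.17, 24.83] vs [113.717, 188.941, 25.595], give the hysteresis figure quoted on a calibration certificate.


|112.61 - 113.717| = 1.1070
|189.17 - 188.941| = 0.2290
|24.83 - 25.595| = 0.7650
hysteresis = max(diffs) = 1.1070

1.1070


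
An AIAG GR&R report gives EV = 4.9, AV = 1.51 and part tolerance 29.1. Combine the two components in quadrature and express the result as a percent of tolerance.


GRR = sqrt(EV^2 + AV^2) = sqrt(4.9^2 + 1.51^2) = 5.1273872
%GRR = GRR / tol * 100 = 5.1273872 / 29.1 * 100
%GRR = 17.6199

17.6199


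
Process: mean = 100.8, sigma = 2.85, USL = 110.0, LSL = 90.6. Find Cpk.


Cpu = (USL - mean) / (3*sigma) = (110.0 - 100.8) / (3*2.85) = 1.0760
Cpl = (mean - LSL) / (3*sigma) = (100.8 - 90.6) / (3*2.85) = 1.1930
Cpk = min(Cpu, Cpl) = 1.0760

1.0760


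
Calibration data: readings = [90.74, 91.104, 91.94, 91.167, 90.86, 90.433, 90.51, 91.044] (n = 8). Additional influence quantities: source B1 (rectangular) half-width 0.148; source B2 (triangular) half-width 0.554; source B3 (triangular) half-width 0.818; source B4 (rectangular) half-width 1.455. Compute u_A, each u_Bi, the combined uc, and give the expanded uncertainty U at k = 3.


mean = (90.74 + 91.104 + 91.94 + 91.167 + 90.86 + 90.433 + 90.51 + 91.044) / 8 = 90.97475
s = sqrt(sum((x - mean)^2)/(n-1)) = 0.47327574
u_A = s / sqrt(n) = 0.47327574 / sqrt(8) = 0.16732824
u_B1 = 0.148 / sqrt(3) = 0.08544784
u_B2 = 0.554 / sqrt(6) = 0.22616955
u_B3 = 0.818 / sqrt(6) = 0.3339471
u_B4 = 1.455 / sqrt(3) = 0.84004464
uc = sqrt(0.16732824^2 + 0.08544784^2 + 0.22616955^2 + 0.3339471^2 + 0.84004464^2) = 0.95060423
U = k * uc = 3 * 0.95060423
U = 2.8518

2.8518


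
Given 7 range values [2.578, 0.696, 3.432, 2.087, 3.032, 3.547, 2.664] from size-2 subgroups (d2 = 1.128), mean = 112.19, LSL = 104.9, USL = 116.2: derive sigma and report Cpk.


R_bar = (2.578 + 0.696 + 3.432 + 2.087 + 3.032 + 3.547 + 2.664) / 7 = 2.5765714
sigma = R_bar / d2 = 2.5765714 / 1.128 = 2.2841945
Cp = (USL - LSL)/(6*sigma) = (116.2 - 104.9)/(6*2.2841945) = 0.8245
Cpu = (116.2 - 112.19)/(3*2.2841945) = 0.5852
Cpl = (112.19 - 104.9)/(3*2.2841945) = 1.0638
Cpk = min(Cpu, Cpl) = 0.5852

0.5852


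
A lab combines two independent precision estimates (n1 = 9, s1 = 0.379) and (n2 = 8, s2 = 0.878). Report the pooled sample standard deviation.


s_p = sqrt(((n1-1)*s1^2 + (n2-1)*s2^2) / (n1+n2-2))
numerator = (9-1)*0.379^2 + (8-1)*0.878^2 = 1.149128 + 5.396188 = 6.545316
denominator = 9 + 8 - 2 = 15
s_p^2 = 6.545316 / 15 = 0.4363544
s_p = sqrt(0.4363544) = 0.6606

0.6606


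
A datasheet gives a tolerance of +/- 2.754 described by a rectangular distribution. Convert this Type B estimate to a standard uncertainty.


u_B = half_width / sqrt(3)
u_B = 2.754 / 1.7320508
u_B = 1.5900

1.5900


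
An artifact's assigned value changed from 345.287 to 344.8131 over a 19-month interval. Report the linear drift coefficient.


rate = (v2 - v1) / months
= (344.8131 - 345.287) / 19
= -0.4739 / 19
= -0.0249

-0.0249


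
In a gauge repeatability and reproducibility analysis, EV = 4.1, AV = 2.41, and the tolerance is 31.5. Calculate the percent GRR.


GRR = sqrt(EV^2 + AV^2) = sqrt(4.1^2 + 2.41^2) = 4.755849
%GRR = GRR / tol * 100 = 4.755849 / 31.5 * 100
%GRR = 15.0979

15.0979


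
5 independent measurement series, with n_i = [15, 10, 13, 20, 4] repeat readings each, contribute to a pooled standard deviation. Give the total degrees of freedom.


nu = sum_i (n_i - 1)
nu = ((15 - 1) + (10 - 1) + (13 - 1) + (20 - 1) + (4 - 1))
nu = 14 + 9 + 12 + 19 + 3
nu = 57

57


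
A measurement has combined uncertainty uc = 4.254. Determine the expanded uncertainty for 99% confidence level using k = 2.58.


U = k * uc
U = 2.58 * 4.254
U = 10.9753

10.9753


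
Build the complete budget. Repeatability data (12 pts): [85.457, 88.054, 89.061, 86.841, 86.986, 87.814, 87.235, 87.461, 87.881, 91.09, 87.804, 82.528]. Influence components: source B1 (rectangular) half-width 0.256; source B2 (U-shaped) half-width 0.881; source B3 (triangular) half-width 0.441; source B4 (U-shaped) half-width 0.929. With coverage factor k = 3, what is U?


mean = (85.457 + 88.054 + 89.061 + 86.841 + 86.986 + 87.814 + 87.235 + 87.461 + 87.881 + 91.09 + 87.804 + 82.528) / 12 = 87.351
s = sqrt(sum((x - mean)^2)/(n-1)) = 2.0308161
u_A = s / sqrt(n) = 2.0308161 / sqrt(12) = 0.58624611
u_B1 = 0.256 / sqrt(3) = 0.14780167
u_B2 = 0.881 / sqrt(2) = 0.62296107
u_B3 = 0.441 / sqrt(6) = 0.1800375
u_B4 = 0.929 / sqrt(2) = 0.6569022
uc = sqrt(0.58624611^2 + 0.14780167^2 + 0.62296107^2 + 0.1800375^2 + 0.6569022^2) = 1.1034239
U = k * uc = 3 * 1.1034239
U = 3.3103

3.3103


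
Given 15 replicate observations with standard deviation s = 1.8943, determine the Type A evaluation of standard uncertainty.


u_A = s / sqrt(n)
u_A = 1.8943 / sqrt(15)
u_A = 1.8943 / 3.8729833
u_A = 0.4891

0.4891


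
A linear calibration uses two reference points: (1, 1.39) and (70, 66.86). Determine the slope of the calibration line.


slope = (y2 - y1) / (x2 - x1)
= (66.86 - 1.39) / (70 - 1)
= 65.4700 / 69
= 0.9488

0.9488


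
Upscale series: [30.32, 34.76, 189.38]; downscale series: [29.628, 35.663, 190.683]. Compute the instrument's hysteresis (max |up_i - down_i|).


|30.32 - 29.628| = 0.6920
|34.76 - 35.663| = 0.9030
|189.38 - 190.683| = 1.3030
hysteresis = max(diffs) = 1.3030

1.3030


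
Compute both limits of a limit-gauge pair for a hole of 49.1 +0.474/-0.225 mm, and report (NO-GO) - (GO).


GO = nominal - lower_tol (smallest hole = maximum material condition)
GO = 49.1 - 0.225 = 48.875
NO-GO = nominal + upper_tol (largest hole = least material condition)
NO-GO = 49.1 + 0.474 = 49.574
spread = NO-GO - GO = 49.574 - 48.875 = 0.6990

0.6990


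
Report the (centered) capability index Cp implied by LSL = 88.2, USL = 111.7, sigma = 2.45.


Cp = (USL - LSL) / (6 * sigma)
= (111.7 - 88.2) / (6 * 2.45)
= 23.5000 / 14.7000
= 1.5986

1.5986


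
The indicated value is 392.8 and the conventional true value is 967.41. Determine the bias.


Systematic error = measured - true
= 392.8 - 967.41
= -574.6100

-574.6100


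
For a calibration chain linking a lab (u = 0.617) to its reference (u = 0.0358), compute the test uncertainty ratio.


TUR = u_lab / u_ref
= 0.617 / 0.0358
= 17.2346

17.2346


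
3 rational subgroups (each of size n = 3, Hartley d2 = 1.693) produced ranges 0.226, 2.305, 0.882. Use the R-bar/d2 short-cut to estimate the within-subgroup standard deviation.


R_bar = (0.226 + 2.305 + 0.882) / 3
R_bar = 3.413 / 3 = 1.1376667
sigma_hat = R_bar / d2 = 1.1376667 / 1.693 = 0.6720

0.6720


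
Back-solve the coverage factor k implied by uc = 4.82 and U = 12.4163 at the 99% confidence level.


k = U / uc
k = 12.4163 / 4.82
k = 2.576

2.576


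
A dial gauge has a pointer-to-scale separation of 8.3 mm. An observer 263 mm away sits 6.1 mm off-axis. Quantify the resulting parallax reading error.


error = h * offset / d
= 8.3 * 6.1 / 263
= 0.1925

0.1925


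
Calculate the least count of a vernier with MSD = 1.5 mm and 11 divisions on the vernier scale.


LC = MSD / n_div
= 1.5 / 11
= 0.1364

0.1364


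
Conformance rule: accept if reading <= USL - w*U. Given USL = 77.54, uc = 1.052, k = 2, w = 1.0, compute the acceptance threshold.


U = k * uc = 2 * 1.052 = 2.104
guard band g = w * U = 1.0 * 2.104 = 2.104
AL = USL - g = 77.54 - 2.104
AL = 75.4360

75.4360


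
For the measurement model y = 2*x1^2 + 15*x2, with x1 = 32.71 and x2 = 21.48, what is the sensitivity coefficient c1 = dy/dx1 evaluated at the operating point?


y = 2*x1^2 + 15*x2
dy/dx1 = 2*2*x1
Evaluate at x1 = 32.71: c1 = 4 * 32.71
c1 = 130.8400

130.8400


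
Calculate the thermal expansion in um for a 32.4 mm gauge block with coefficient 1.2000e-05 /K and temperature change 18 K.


dL = L * alpha * dT
= 32.4 * 1.2000e-05 * 18
= 0.0069984 mm
dL_um = 0.0069984 * 1000 = 6.9984 um

6.9984


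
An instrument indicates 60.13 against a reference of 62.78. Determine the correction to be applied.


Correction = standard - reading
= 62.78 - 60.13
= 2.6500

2.6500


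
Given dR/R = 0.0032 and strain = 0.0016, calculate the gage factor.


GF = (dR/R) / epsilon
= 0.0032 / 0.0016
= 2.0000

2.0000


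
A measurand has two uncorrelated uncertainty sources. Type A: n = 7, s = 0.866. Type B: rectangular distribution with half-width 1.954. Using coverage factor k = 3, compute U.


u_A = s / sqrt(n) = 0.866 / sqrt(7) = 0.32731723
u_B = half_width / sqrt(3) = 1.954 / sqrt(3) = 1.1281424
uc = sqrt(u_A^2 + u_B^2) = sqrt(0.32731723^2 + 1.1281424^2) = 1.1746667
U = k * uc = 3 * 1.1746667
U = 3.5240

3.5240


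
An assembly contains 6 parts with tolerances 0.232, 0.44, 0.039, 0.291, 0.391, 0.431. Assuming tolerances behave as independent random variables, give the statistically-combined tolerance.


RSS = sqrt(0.232^2 + 0.44^2 + 0.039^2 + 0.291^2 + 0.391^2 + 0.431^2)
= sqrt(0.672268)
= 0.8199

0.8199


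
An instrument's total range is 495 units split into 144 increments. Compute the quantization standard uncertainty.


resolution = range / divisions
resolution = 495 / 144 = 3.4375
u_res = resolution / (2*sqrt(3))
u_res = 3.4375 / 3.4641016
u_res = 0.9923

0.9923


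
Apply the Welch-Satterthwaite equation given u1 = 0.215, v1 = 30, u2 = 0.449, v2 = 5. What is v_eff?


uc = sqrt(u1^2 + u2^2) = sqrt(0.215^2 + 0.449^2) = 0.49782125
v_eff = uc^4 / (u1^4/v1 + u2^4/v2)
= 0.49782125^4 / (0.215^4/30 + 0.449^4/5)
= 0.061417725 / 0.0081998177
v_eff = 7.4901

7.4901


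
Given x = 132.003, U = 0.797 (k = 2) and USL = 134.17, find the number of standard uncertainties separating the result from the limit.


u = U / k = 0.797 / 2 = 0.3985
margin = |USL - x| = |134.17 - 132.003| = 2.167
z = margin / u = 2.167 / 0.3985
z = 5.4379

5.4379


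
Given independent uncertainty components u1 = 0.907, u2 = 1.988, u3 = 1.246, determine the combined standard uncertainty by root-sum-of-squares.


uc = sqrt(0.907^2 + 1.988^2 + 1.246^2)
uc = sqrt(6.327309)
uc = 2.5154

2.5154


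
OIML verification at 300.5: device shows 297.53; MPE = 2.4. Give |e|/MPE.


e = indication - reference = 297.53 - 300.5 = -2.9700
|e| = 2.9700
ratio = |e| / MPE = 2.9700 / 2.4
ratio = 1.2375

1.2375


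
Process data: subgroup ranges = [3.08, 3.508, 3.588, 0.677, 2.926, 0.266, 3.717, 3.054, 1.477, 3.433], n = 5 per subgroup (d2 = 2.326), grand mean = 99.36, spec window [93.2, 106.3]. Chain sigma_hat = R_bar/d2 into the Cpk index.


R_bar = (3.08 + 3.508 + 3.588 + 0.677 + 2.926 + 0.266 + 3.717 + 3.054 + 1.477 + 3.433) / 10 = 2.5726
sigma = R_bar / d2 = 2.5726 / 2.326 = 1.1060189
Cp = (USL - LSL)/(6*sigma) = (106.3 - 93.2)/(6*1.1060189) = 1.9740
Cpu = (106.3 - 99.36)/(3*1.1060189) = 2.0916
Cpl = (99.36 - 93.2)/(3*1.1060189) = 1.8565
Cpk = min(Cpu, Cpl) = 1.8565

1.8565


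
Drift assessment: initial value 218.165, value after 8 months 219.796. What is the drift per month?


rate = (v2 - v1) / months
= (219.796 - 218.165) / 8
= 1.6310 / 8
= 0.2039

0.2039


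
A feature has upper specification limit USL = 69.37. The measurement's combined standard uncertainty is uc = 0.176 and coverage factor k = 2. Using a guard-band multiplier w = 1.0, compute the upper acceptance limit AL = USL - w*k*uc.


U = k * uc = 2 * 0.176 = 0.352
guard band g = w * U = 1.0 * 0.352 = 0.352
AL = USL - g = 69.37 - 0.352
AL = 69.0180

69.0180


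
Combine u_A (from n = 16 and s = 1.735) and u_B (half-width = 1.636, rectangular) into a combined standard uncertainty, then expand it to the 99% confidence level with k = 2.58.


u_A = s / sqrt(n) = 1.735 / sqrt(16) = 0.43375
u_B = half_width / sqrt(3) = 1.636 / sqrt(3) = 0.94454504
uc = sqrt(u_A^2 + u_B^2) = sqrt(0.43375^2 + 0.94454504^2) = 1.0393769
U = k * uc = 2.58 * 1.0393769
U = 2.6816

2.6816


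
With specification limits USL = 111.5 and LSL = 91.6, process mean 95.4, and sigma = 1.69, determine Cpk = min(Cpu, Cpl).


Cpu = (USL - mean) / (3*sigma) = (111.5 - 95.4) / (3*1.69) = 3.1755
Cpl = (mean - LSL) / (3*sigma) = (95.4 - 91.6) / (3*1.69) = 0.7495
Cpk = min(Cpu, Cpl) = 0.7495

0.7495


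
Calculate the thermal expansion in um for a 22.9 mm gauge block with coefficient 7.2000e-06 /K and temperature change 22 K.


dL = L * alpha * dT
= 22.9 * 7.2000e-06 * 22
= 0.0036274 mm
dL_um = 0.0036274 * 1000 = 3.6274 um

3.6274


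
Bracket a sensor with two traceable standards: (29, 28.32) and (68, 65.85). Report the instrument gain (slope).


slope = (y2 - y1) / (x2 - x1)
= (65.85 - 28.32) / (68 - 29)
= 37.5300 / 39
= 0.9623

0.9623


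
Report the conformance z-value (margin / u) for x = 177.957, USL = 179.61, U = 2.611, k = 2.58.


u = U / k = 2.611 / 2.58 = 1.0120155
margin = |USL - x| = |179.61 - 177.957| = 1.653
z = margin / u = 1.653 / 1.0120155
z = 1.6334

1.6334


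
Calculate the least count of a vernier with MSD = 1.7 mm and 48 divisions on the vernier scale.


LC = MSD / n_div
= 1.7 / 48
= 0.0354

0.0354


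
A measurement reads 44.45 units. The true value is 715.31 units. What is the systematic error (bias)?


Systematic error = measured - true
= 44.45 - 715.31
= -670.8600

-670.8600


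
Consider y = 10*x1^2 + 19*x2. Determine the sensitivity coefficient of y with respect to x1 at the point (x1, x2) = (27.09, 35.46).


y = 10*x1^2 + 19*x2
dy/dx1 = 2*10*x1
Evaluate at x1 = 27.09: c1 = 20 * 27.09
c1 = 541.8000

541.8000


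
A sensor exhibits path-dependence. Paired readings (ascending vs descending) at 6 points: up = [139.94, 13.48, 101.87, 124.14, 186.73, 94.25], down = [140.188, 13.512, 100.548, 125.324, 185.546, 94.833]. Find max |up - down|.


|139.94 - 140.188| = 0.2480
|13.48 - 13.512| = 0.0320
|101.87 - 100.548| = 1.3220
|124.14 - 125.324| = 1.1840
|186.73 - 185.546| = 1.1840
|94.25 - 94.833| = 0.5830
hysteresis = max(diffs) = 1.3220

1.3220


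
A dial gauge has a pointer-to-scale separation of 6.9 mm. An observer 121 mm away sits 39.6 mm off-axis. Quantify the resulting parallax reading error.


error = h * offset / d
= 6.9 * 39.6 / 121
= 2.2582

2.2582


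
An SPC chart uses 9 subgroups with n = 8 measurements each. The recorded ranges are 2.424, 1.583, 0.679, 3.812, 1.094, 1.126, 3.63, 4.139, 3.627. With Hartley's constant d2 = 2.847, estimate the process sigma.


R_bar = (2.424 + 1.583 + 0.679 + 3.812 + 1.094 + 1.126 + 3.63 + 4.139 + 3.627) / 9
R_bar = 22.114 / 9 = 2.4571111
sigma_hat = R_bar / d2 = 2.4571111 / 2.847 = 0.8631

0.8631


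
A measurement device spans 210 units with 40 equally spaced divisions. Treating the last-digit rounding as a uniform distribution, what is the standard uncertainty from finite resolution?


resolution = range / divisions
resolution = 210 / 40 = 5.25
u_res = resolution / (2*sqrt(3))
u_res = 5.25 / 3.4641016
u_res = 1.5155

1.5155


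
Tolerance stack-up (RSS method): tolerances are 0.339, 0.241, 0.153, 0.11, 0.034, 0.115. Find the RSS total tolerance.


RSS = sqrt(0.339^2 + 0.241^2 + 0.153^2 + 0.11^2 + 0.034^2 + 0.115^2)
= sqrt(0.222892)
= 0.4721

0.4721


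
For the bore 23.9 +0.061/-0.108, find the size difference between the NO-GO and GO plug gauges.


GO = nominal - lower_tol (smallest hole = maximum material condition)
GO = 23.9 - 0.108 = 23.792
NO-GO = nominal + upper_tol (largest hole = least material condition)
NO-GO = 23.9 + 0.061 = 23.961
spread = NO-GO - GO = 23.961 - 23.792 = 0.1690

0.1690


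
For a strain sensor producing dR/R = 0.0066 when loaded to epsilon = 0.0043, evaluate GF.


GF = (dR/R) / epsilon
= 0.0066 / 0.0043
= 1.5349

1.5349


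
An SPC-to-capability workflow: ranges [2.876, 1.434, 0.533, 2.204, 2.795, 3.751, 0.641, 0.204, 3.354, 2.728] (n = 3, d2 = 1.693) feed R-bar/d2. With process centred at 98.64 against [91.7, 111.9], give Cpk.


R_bar = (2.876 + 1.434 + 0.533 + 2.204 + 2.795 + 3.751 + 0.641 + 0.204 + 3.354 + 2.728) / 10 = 2.052
sigma = R_bar / d2 = 2.052 / 1.693 = 1.2120496
Cp = (USL - LSL)/(6*sigma) = (111.9 - 91.7)/(6*1.2120496) = 2.7777
Cpu = (111.9 - 98.64)/(3*1.2120496) = 3.6467
Cpl = (98.64 - 91.7)/(3*1.2120496) = 1.9086
Cpk = min(Cpu, Cpl) = 1.9086

1.9086


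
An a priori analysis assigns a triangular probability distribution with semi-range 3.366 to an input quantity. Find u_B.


u_B = half_width / sqrt(6)
u_B = 3.366 / 2.4494897
u_B = 1.3742

1.3742


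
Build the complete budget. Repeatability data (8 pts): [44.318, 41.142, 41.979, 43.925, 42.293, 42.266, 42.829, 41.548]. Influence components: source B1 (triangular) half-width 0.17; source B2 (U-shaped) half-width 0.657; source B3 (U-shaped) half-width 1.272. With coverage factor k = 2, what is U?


mean = (44.318 + 41.142 + 41.979 + 43.925 + 42.293 + 42.266 + 42.829 + 41.548) / 8 = 42.5375
s = sqrt(sum((x - mean)^2)/(n-1)) = 1.1053283
u_A = s / sqrt(n) = 1.1053283 / sqrt(8) = 0.39079257
u_B1 = 0.17 / sqrt(6) = 0.069402209
u_B2 = 0.657 / sqrt(2) = 0.46456916
u_B3 = 1.272 / sqrt(2) = 0.89943983
uc = sqrt(0.39079257^2 + 0.069402209^2 + 0.46456916^2 + 0.89943983^2) = 1.0873601
U = k * uc = 2 * 1.0873601
U = 2.1747

2.1747


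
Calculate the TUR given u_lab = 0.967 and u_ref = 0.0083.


TUR = u_lab / u_ref
= 0.967 / 0.0083
= 116.5060

116.5060


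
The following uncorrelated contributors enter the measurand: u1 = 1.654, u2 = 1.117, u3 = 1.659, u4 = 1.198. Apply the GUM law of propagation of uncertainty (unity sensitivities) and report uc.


uc = sqrt(1.654^2 + 1.117^2 + 1.659^2 + 1.198^2)
uc = sqrt(8.17089)
uc = 2.8585

2.8585


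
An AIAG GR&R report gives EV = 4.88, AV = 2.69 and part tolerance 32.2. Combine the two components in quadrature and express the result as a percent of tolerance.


GRR = sqrt(EV^2 + AV^2) = sqrt(4.88^2 + 2.69^2) = 5.5722976
%GRR = GRR / tol * 100 = 5.5722976 / 32.2 * 100
%GRR = 17.3053

17.3053


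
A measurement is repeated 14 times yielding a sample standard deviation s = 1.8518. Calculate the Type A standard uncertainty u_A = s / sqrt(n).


u_A = s / sqrt(n)
u_A = 1.8518 / sqrt(14)
u_A = 1.8518 / 3.7416574
u_A = 0.4949

0.4949


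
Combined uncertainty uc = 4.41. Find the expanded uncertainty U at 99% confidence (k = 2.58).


U = k * uc
U = 2.58 * 4.41
U = 11.3778

11.3778


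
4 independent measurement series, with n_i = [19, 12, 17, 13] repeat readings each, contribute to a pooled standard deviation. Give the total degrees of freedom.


nu = sum_i (n_i - 1)
nu = ((19 - 1) + (12 - 1) + (17 - 1) + (13 - 1))
nu = 18 + 11 + 16 + 12
nu = 57

57


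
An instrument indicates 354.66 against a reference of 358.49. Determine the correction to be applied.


Correction = standard - reading
= 358.49 - 354.66
= 3.8300

3.8300


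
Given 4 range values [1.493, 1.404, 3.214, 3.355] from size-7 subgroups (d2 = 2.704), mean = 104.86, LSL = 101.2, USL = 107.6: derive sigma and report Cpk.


R_bar = (1.493 + 1.404 + 3.214 + 3.355) / 4 = 2.3665
sigma = R_bar / d2 = 2.3665 / 2.704 = 0.87518491
Cp = (USL - LSL)/(6*sigma) = (107.6 - 101.2)/(6*0.87518491) = 1.2188
Cpu = (107.6 - 104.86)/(3*0.87518491) = 1.0436
Cpl = (104.86 - 101.2)/(3*0.87518491) = 1.3940
Cpk = min(Cpu, Cpl) = 1.0436

1.0436


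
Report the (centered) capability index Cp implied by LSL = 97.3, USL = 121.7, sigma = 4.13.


Cp = (USL - LSL) / (6 * sigma)
= (121.7 - 97.3) / (6 * 4.13)
= 24.4000 / 24.7800
= 0.9847

0.9847


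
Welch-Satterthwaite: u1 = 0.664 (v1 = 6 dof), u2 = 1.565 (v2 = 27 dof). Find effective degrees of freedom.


uc = sqrt(u1^2 + u2^2) = sqrt(0.664^2 + 1.565^2) = 1.7000356
v_eff = uc^4 / (u1^4/v1 + u2^4/v2)
= 1.7000356^4 / (0.664^4/6 + 1.565^4/27)
= 8.3527996 / 0.2545724
v_eff = 32.8111

32.8111


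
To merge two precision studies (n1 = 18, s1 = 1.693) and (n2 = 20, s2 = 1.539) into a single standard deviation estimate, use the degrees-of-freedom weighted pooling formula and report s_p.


s_p = sqrt(((n1-1)*s1^2 + (n2-1)*s2^2) / (n1+n2-2))
numerator = (18-1)*1.693^2 + (20-1)*1.539^2 = 48.726233 + 45.001899 = 93.728132
denominator = 18 + 20 - 2 = 36
s_p^2 = 93.728132 / 36 = 2.6035592
s_p = sqrt(2.6035592) = 1.6136

1.6136


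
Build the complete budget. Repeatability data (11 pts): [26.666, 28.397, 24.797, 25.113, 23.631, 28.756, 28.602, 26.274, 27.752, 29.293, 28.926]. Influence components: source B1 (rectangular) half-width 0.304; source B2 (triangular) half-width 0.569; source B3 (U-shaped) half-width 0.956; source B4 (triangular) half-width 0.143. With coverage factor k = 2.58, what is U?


mean = (26.666 + 28.397 + 24.797 + 25.113 + 23.631 + 28.756 + 28.602 + 26.274 + 27.752 + 29.293 + 28.926) / 11 = 27.10972727
s = sqrt(sum((x - mean)^2)/(n-1)) = 1.9340297
u_A = s / sqrt(n) = 1.9340297 / sqrt(11) = 0.5831319
u_B1 = 0.304 / sqrt(3) = 0.17551448
u_B2 = 0.569 / sqrt(6) = 0.23229328
u_B3 = 0.956 / sqrt(2) = 0.67599408
u_B4 = 0.143 / sqrt(6) = 0.058379506
uc = sqrt(0.5831319^2 + 0.17551448^2 + 0.23229328^2 + 0.67599408^2 + 0.058379506^2) = 0.94084243
U = k * uc = 2.58 * 0.94084243
U = 2.4274

2.4274


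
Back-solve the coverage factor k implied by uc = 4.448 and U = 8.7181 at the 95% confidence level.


k = U / uc
k = 8.7181 / 4.448
k = 1.96

1.96


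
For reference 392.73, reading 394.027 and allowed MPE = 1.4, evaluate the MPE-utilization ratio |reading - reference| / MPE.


e = indication - reference = 394.027 - 392.73 = 1.2970
|e| = 1.2970
ratio = |e| / MPE = 1.2970 / 1.4
ratio = 0.9264

0.9264


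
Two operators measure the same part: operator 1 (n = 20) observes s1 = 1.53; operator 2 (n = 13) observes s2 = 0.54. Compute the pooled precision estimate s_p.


s_p = sqrt(((n1-1)*s1^2 + (n2-1)*s2^2) / (n1+n2-2))
numerator = (20-1)*1.53^2 + (13-1)*0.54^2 = 44.4771 + 3.4992 = 47.9763
denominator = 20 + 13 - 2 = 31
s_p^2 = 47.9763 / 31 = 1.5476226
s_p = sqrt(1.5476226) = 1.2440

1.2440


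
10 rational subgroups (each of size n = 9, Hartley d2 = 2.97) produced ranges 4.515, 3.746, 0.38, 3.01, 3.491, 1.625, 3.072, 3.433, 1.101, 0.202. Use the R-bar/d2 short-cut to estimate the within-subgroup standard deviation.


R_bar = (4.515 + 3.746 + 0.38 + 3.01 + 3.491 + 1.625 + 3.072 + 3.433 + 1.101 + 0.202) / 10
R_bar = 24.575 / 10 = 2.4575
sigma_hat = R_bar / d2 = 2.4575 / 2.97 = 0.8274

0.8274


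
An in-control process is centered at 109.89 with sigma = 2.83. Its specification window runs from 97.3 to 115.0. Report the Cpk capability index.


Cpu = (USL - mean) / (3*sigma) = (115.0 - 109.89) / (3*2.83) = 0.6019
Cpl = (mean - LSL) / (3*sigma) = (109.89 - 97.3) / (3*2.83) = 1.4829
Cpk = min(Cpu, Cpl) = 0.6019

0.6019


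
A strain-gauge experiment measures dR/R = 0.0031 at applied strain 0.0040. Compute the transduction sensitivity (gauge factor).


GF = (dR/R) / epsilon
= 0.0031 / 0.0040
= 0.7750

0.7750


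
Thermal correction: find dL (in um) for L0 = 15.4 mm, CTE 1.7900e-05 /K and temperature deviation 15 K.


dL = L * alpha * dT
= 15.4 * 1.7900e-05 * 15
= 0.0041349 mm
dL_um = 0.0041349 * 1000 = 4.1349 um

4.1349


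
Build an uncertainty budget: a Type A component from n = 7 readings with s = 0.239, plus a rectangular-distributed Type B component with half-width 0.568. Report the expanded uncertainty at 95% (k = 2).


u_A = s / sqrt(n) = 0.239 / sqrt(7) = 0.090333509
u_B = half_width / sqrt(3) = 0.568 / sqrt(3) = 0.32793495
uc = sqrt(u_A^2 + u_B^2) = sqrt(0.090333509^2 + 0.32793495^2) = 0.34014919
U = k * uc = 2 * 0.34014919
U = 0.6803

0.6803


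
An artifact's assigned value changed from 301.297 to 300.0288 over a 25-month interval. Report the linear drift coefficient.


rate = (v2 - v1) / months
= (300.0288 - 301.297) / 25
= -1.2682 / 25
= -0.0507

-0.0507


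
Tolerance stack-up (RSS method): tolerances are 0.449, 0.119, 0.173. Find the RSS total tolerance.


RSS = sqrt(0.449^2 + 0.119^2 + 0.173^2)
= sqrt(0.245691)
= 0.4957

0.4957


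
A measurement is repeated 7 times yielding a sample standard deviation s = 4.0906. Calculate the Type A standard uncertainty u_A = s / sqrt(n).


u_A = s / sqrt(n)
u_A = 4.0906 / sqrt(7)
u_A = 4.0906 / 2.6457513
u_A = 1.5461

1.5461


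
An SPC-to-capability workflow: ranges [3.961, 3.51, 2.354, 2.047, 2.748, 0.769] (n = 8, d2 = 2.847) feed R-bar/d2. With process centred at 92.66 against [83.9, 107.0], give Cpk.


R_bar = (3.961 + 3.51 + 2.354 + 2.047 + 2.748 + 0.769) / 6 = 2.5648333
sigma = R_bar / d2 = 2.5648333 / 2.847 = 0.90088981
Cp = (USL - LSL)/(6*sigma) = (107.0 - 83.9)/(6*0.90088981) = 4.2736
Cpu = (107.0 - 92.66)/(3*0.90088981) = 5.3059
Cpl = (92.66 - 83.9)/(3*0.90088981) = 3.2412
Cpk = min(Cpu, Cpl) = 3.2412

3.2412


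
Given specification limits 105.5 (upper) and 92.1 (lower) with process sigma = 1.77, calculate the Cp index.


Cp = (USL - LSL) / (6 * sigma)
= (105.5 - 92.1) / (6 * 1.77)
= 13.4000 / 10.6200
= 1.2618

1.2618


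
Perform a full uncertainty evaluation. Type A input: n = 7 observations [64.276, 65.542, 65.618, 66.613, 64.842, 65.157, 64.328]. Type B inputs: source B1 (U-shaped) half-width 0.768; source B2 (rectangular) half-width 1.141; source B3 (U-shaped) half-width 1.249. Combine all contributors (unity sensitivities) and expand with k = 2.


mean = (64.276 + 65.542 + 65.618 + 66.613 + 64.842 + 65.157 + 64.328) / 7 = 65.19657143
s = sqrt(sum((x - mean)^2)/(n-1)) = 0.81979141
u_A = s / sqrt(n) = 0.81979141 / sqrt(7) = 0.30985203
u_B1 = 0.768 / sqrt(2) = 0.54305801
u_B2 = 1.141 / sqrt(3) = 0.65875666
u_B3 = 1.249 / sqrt(2) = 0.88317637
uc = sqrt(0.30985203^2 + 0.54305801^2 + 0.65875666^2 + 0.88317637^2) = 1.266839
U = k * uc = 2 * 1.266839
U = 2.5337

2.5337


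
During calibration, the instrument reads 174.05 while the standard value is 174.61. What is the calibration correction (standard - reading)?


Correction = standard - reading
= 174.61 - 174.05
= 0.5600

0.5600


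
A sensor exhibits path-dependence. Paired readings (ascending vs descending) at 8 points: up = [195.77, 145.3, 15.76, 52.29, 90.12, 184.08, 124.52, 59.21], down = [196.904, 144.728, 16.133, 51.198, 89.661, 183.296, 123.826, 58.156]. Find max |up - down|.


|195.77 - 196.904| = 1.1340
|145.3 - 144.728| = 0.5720
|15.76 - 16.133| = 0.3730
|52.29 - 51.198| = 1.0920
|90.12 - 89.661| = 0.4590
|184.08 - 183.296| = 0.7840
|124.52 - 123.826| = 0.6940
|59.21 - 58.156| = 1.0540
hysteresis = max(diffs) = 1.1340

1.1340


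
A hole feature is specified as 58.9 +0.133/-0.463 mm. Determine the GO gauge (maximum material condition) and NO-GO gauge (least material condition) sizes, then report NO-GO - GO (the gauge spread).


GO = nominal - lower_tol (smallest hole = maximum material condition)
GO = 58.9 - 0.463 = 58.437
NO-GO = nominal + upper_tol (largest hole = least material condition)
NO-GO = 58.9 + 0.133 = 59.033
spread = NO-GO - GO = 59.033 - 58.437 = 0.5960

0.5960


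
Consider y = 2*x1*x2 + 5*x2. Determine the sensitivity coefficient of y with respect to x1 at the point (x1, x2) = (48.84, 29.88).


y = 2*x1*x2 + 5*x2
dy/dx1 = 2*x2
Evaluate at x2 = 29.88: c1 = 2 * 29.88
c1 = 59.7600

59.7600


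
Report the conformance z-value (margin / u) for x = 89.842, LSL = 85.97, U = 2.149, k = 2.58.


u = U / k = 2.149 / 2.58 = 0.83294574
margin = |LSL - x| = |85.97 - 89.842| = 3.872
z = margin / u = 3.872 / 0.83294574
z = 4.6486

4.6486


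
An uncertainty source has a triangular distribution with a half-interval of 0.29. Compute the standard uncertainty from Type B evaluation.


u_B = half_width / sqrt(6)
u_B = 0.29 / 2.4494897
u_B = 0.1184

0.1184


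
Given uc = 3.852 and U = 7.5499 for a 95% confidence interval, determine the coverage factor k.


k = U / uc
k = 7.5499 / 3.852
k = 1.96

1.96


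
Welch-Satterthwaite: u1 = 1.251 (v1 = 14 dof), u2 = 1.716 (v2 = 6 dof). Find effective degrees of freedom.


uc = sqrt(u1^2 + u2^2) = sqrt(1.251^2 + 1.716^2) = 2.1235953
v_eff = uc^4 / (u1^4/v1 + u2^4/v2)
= 2.1235953^4 / (1.251^4/14 + 1.716^4/6)
= 20.337006 / 1.6201114
v_eff = 12.5528

12.5528


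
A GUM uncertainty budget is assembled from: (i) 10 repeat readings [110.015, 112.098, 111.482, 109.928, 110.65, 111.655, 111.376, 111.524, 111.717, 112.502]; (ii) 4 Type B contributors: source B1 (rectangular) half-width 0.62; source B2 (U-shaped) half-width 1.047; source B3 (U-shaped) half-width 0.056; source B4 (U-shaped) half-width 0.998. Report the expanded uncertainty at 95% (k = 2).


mean = (110.015 + 112.098 + 111.482 + 109.928 + 110.65 + 111.655 + 111.376 + 111.524 + 111.717 + 112.502) / 10 = 111.2947
s = sqrt(sum((x - mean)^2)/(n-1)) = 0.84501322
u_A = s / sqrt(n) = 0.84501322 / sqrt(10) = 0.26721664
u_B1 = 0.62 / sqrt(3) = 0.35795717
u_B2 = 1.047 / sqrt(2) = 0.7403408
u_B3 = 0.056 / sqrt(2) = 0.03959798
u_B4 = 0.998 / sqrt(2) = 0.70569257
uc = sqrt(0.26721664^2 + 0.35795717^2 + 0.7403408^2 + 0.03959798^2 + 0.70569257^2) = 1.1167867
U = k * uc = 2 * 1.1167867
U = 2.2336

2.2336


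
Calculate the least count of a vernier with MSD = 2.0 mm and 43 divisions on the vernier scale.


LC = MSD / n_div
= 2.0 / 43
= 0.0465

0.0465


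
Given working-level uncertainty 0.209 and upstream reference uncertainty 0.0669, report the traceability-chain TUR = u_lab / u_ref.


TUR = u_lab / u_ref
= 0.209 / 0.0669
= 3.1241

3.1241


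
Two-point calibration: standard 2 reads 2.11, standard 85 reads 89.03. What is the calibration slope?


slope = (y2 - y1) / (x2 - x1)
= (89.03 - 2.11) / (85 - 2)
= 86.9200 / 83
= 1.0472

1.0472


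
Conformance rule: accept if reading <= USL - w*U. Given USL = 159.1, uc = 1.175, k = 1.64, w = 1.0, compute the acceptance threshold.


U = k * uc = 1.64 * 1.175 = 1.927
guard band g = w * U = 1.0 * 1.927 = 1.927
AL = USL - g = 159.1 - 1.927
AL = 157.1730

157.1730


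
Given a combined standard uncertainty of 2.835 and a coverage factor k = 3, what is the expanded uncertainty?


U = k * uc
U = 3 * 2.835
U = 8.5050

8.5050


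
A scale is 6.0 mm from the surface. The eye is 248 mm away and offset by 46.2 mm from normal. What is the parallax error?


error = h * offset / d
= 6.0 * 46.2 / 248
= 1.1177

1.1177


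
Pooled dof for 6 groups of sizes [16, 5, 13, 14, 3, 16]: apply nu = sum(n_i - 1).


nu = sum_i (n_i - 1)
nu = ((16 - 1) + (5 - 1) + (13 - 1) + (14 - 1) + (3 - 1) + (16 - 1))
nu = 15 + 4 + 12 + 13 + 2 + 15
nu = 61

61


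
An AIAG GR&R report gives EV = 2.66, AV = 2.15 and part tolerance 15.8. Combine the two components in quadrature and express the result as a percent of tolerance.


GRR = sqrt(EV^2 + AV^2) = sqrt(2.66^2 + 2.15^2) = 3.4202485
%GRR = GRR / tol * 100 = 3.4202485 / 15.8 * 100
%GRR = 21.6471

21.6471


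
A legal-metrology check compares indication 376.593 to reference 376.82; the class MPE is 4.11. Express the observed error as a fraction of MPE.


e = indication - reference = 376.593 - 376.82 = -0.2270
|e| = 0.2270
ratio = |e| / MPE = 0.2270 / 4.11
ratio = 0.0552

0.0552


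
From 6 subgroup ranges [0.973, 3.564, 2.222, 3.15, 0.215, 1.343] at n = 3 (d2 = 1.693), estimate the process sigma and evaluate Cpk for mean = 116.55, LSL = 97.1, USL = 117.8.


R_bar = (0.973 + 3.564 + 2.222 + 3.15 + 0.215 + 1.343) / 6 = 1.9111667
sigma = R_bar / d2 = 1.9111667 / 1.693 = 1.128864
Cp = (USL - LSL)/(6*sigma) = (117.8 - 97.1)/(6*1.128864) = 3.0562
Cpu = (117.8 - 116.55)/(3*1.128864) = 0.3691
Cpl = (116.55 - 97.1)/(3*1.128864) = 5.7432
Cpk = min(Cpu, Cpl) = 0.3691

0.3691


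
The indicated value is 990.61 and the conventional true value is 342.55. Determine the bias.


Systematic error = measured - true
= 990.61 - 342.55
= 648.0600

648.0600


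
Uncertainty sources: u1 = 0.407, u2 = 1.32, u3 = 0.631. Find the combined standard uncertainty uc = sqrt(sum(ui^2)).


uc = sqrt(0.407^2 + 1.32^2 + 0.631^2)
uc = sqrt(2.30621)
uc = 1.5186

1.5186


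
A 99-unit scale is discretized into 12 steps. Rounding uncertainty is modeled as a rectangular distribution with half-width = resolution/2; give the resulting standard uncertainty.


resolution = range / divisions
resolution = 99 / 12 = 8.25
u_res = resolution / (2*sqrt(3))
u_res = 8.25 / 3.4641016
u_res = 2.3816

2.3816


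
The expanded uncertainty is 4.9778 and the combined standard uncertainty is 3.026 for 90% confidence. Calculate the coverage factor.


k = U / uc
k = 4.9778 / 3.026
k = 1.645

1.645


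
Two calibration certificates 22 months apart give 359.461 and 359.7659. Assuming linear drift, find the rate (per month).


rate = (v2 - v1) / months
= (359.7659 - 359.461) / 22
= 0.3049 / 22
= 0.0139

0.0139


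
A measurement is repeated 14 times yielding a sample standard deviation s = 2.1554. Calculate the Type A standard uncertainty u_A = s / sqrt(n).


u_A = s / sqrt(n)
u_A = 2.1554 / sqrt(14)
u_A = 2.1554 / 3.7416574
u_A = 0.5761

0.5761


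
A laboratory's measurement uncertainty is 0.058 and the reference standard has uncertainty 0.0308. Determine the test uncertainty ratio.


TUR = u_lab / u_ref
= 0.058 / 0.0308
= 1.8831

1.8831


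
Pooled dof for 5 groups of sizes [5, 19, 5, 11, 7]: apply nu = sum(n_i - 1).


nu = sum_i (n_i - 1)
nu = ((5 - 1) + (19 - 1) + (5 - 1) + (11 - 1) + (7 - 1))
nu = 4 + 18 + 4 + 10 + 6
nu = 42

42


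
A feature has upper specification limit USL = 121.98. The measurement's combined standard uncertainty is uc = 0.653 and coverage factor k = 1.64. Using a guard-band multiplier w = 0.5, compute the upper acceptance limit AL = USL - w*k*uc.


U = k * uc = 1.64 * 0.653 = 1.07092
guard band g = w * U = 0.5 * 1.07092 = 0.53546
AL = USL - g = 121.98 - 0.53546
AL = 121.4445

121.4445


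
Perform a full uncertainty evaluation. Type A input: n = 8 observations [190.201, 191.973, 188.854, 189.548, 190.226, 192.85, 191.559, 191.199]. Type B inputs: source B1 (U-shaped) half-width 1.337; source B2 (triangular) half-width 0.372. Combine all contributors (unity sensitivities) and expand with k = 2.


mean = (190.201 + 191.973 + 188.854 + 189.548 + 190.226 + 192.85 + 191.559 + 191.199) / 8 = 190.80125
s = sqrt(sum((x - mean)^2)/(n-1)) = 1.3286081
u_A = s / sqrt(n) = 1.3286081 / sqrt(8) = 0.4697339
u_B1 = 1.337 / sqrt(2) = 0.94540177
u_B2 = 0.372 / sqrt(6) = 0.15186836
uc = sqrt(0.4697339^2 + 0.94540177^2 + 0.15186836^2) = 1.0665357
U = k * uc = 2 * 1.0665357
U = 2.1331

2.1331
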